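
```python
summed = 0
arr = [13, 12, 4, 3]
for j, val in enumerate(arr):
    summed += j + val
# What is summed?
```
Trace:
  summed=0
  summed=13, j=0, val=13
  summed=26, j=1, val=12
  summed=32, j=2, val=4
  summed=38, j=3, val=3

Final answer: 38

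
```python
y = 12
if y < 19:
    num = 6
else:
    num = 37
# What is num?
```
Trace:
  y=12
  y=12, num=6

Final answer: 6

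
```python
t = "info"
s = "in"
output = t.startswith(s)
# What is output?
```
Trace:
  t='info'
  t='info', s='in'
  t='info', s='in', output=True

Final answer: True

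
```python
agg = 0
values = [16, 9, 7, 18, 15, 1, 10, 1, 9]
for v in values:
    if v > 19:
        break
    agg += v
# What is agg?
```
Trace:
  agg=0
  agg=16, v=16
  agg=25, v=9
  agg=32, v=7
  agg=50, v=18
  agg=65, v=15
  agg=66, v=1
  agg=76, v=10
  agg=77, v=1
  agg=86, v=9

Final answer: 86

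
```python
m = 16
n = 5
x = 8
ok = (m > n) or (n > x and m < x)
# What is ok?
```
Trace:
  m=16
  m=16, n=5
  m=16, n=5, x=8
  m=16, n=5, x=8, ok=True

Final answer: True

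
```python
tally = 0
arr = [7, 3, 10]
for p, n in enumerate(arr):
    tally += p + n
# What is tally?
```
Trace:
  tally=0
  tally=7, p=0, n=7
  tally=11, p=1, n=3
  tally=23, p=2, n=10

Final answer: 23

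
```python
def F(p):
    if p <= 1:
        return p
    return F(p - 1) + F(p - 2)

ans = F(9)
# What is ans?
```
Call trace (a repeated sub-call is expanded the first time; later identical calls just restate its return value):
F(p=9)
  F(p=8)
    F(p=7)
      F(p=6)
        F(p=5)
          F(p=4)
            F(p=3)
              F(p=2)
                F(p=1)
                -> return 1
                F(p=0)
                -> return 0
              -> return 1
              F(p=1)
              -> return 1
            -> return 2
            F(p=2) -> return 1  (same call as traced above)
          -> return 3
          F(p=3) -> return 2  (same call as traced above)
        -> return 5
        F(p=4) -> return 3  (same call as traced above)
      -> return 8
      F(p=5) -> return 5  (same call as traced above)
    -> return 13
    F(p=6) -> return 8  (same call as traced above)
  -> return 21
  F(p=7) -> return 13  (same call as traced above)
-> return 34

Final answer: 34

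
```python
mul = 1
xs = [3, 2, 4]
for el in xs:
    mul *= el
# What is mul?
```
Trace:
  mul=1
  mul=3, el=3
  mul=6, el=2
  mul=24, el=4

Final answer: 24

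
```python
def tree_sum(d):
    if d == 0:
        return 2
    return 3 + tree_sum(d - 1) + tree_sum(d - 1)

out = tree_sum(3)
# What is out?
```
Call trace (a repeated sub-call is expanded the first time; later identical calls just restate its return value):
tree_sum(d=3)
  tree_sum(d=2)
    tree_sum(d=1)
      tree_sum(d=0)
      -> return 2
      tree_sum(d=0)
      -> return 2
    -> return 7
    tree_sum(d=1) -> return 7  (same call as traced above)
  -> return 17
  tree_sum(d=2) -> return 17  (same call as traced above)
-> return 37

Final answer: 37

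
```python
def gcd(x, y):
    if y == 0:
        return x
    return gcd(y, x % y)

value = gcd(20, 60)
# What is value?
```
Call trace:
gcd(x=20, y=60)
  gcd(x=60, y=20)
    gcd(x=20, y=0)
    -> return 20
  -> return 20
-> return 20

Final answer: 20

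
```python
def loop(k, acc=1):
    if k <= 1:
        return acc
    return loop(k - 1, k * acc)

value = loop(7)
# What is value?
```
Call trace:
loop(k=7, acc=1)
  loop(k=6, acc=7)
    loop(k=5, acc=42)
      loop(k=4, acc=210)
        loop(k=3, acc=840)
          loop(k=2, acc=2520)
            loop(k=1, acc=5040)
            -> return 5040
          -> return 5040
        -> return 5040
      -> return 5040
    -> return 5040
  -> return 5040
-> return 5040

Final answer: 5040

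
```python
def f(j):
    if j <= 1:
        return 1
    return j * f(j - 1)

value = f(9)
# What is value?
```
Call trace:
f(j=9)
  f(j=8)
    f(j=7)
      f(j=6)
        f(j=5)
          f(j=4)
            f(j=3)
              f(j=2)
                f(j=1)
                -> return 1
              -> return 2
            -> return 6
          -> return 24
        -> return 120
      -> return 720
    -> return 5040
  -> return 40320
-> return 362880

Final answer: 362880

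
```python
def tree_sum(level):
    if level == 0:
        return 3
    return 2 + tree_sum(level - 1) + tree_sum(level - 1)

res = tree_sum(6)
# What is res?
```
Call trace (a repeated sub-call is expanded the first time; later identical calls just restate its return value):
tree_sum(level=6)
  tree_sum(level=5)
    tree_sum(level=4)
      tree_sum(level=3)
        tree_sum(level=2)
          tree_sum(level=1)
            tree_sum(level=0)
            -> return 3
            tree_sum(level=0)
            -> return 3
          -> return 8
          tree_sum(level=1) -> return 8  (same call as traced above)
        -> return 18
        tree_sum(level=2) -> return 18  (same call as traced above)
      -> return 38
      tree_sum(level=3) -> return 38  (same call as traced above)
    -> return 78
    tree_sum(level=4) -> return 78  (same call as traced above)
  -> return 158
  tree_sum(level=5) -> return 158  (same call as traced above)
-> return 318

Final answer: 318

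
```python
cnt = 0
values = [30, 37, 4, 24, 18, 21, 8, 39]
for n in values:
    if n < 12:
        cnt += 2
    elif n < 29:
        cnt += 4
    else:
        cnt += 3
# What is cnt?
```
Trace:
  cnt=0
  cnt=3, n=30
  cnt=6, n=37
  cnt=8, n=4
  cnt=12, n=24
  cnt=16, n=18
  cnt=20, n=21
  cnt=22, n=8
  cnt=25, n=39

Final answer: 25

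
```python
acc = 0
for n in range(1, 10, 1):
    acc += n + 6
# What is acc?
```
Trace:
  acc=0
  acc=7, n=1
  acc=15, n=2
  acc=24, n=3
  acc=34, n=4
  acc=45, n=5
  acc=57, n=6
  acc=70, n=7
  acc=84, n=8
  acc=99, n=9

Final answer: 99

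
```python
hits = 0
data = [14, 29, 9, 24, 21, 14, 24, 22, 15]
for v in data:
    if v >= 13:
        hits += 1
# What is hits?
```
Trace:
  hits=0
  hits=1, v=14
  hits=2, v=29
  hits=2, v=9
  hits=3, v=24
  hits=4, v=21
  hits=5, v=14
  hits=6, v=24
  hits=7, v=22
  hits=8, v=15

Final answer: 8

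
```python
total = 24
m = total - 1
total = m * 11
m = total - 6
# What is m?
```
Trace:
  total=24
  total=24, m=23
  total=253, m=23
  total=253, m=247

Final answer: 247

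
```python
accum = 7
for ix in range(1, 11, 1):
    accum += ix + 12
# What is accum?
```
Trace:
  accum=7
  accum=20, ix=1
  accum=34, ix=2
  accum=49, ix=3
  accum=65, ix=4
  accum=82, ix=5
  accum=100, ix=6
  accum=119, ix=7
  accum=139, ix=8
  accum=160, ix=9
  accum=182, ix=10

Final answer: 182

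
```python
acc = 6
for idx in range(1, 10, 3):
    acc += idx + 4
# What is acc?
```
Trace:
  acc=6
  acc=11, idx=1
  acc=19, idx=4
  acc=30, idx=7

Final answer: 30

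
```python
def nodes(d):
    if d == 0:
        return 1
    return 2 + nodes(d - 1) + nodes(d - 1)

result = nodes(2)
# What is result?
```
Call trace (a repeated sub-call is expanded the first time; later identical calls just restate its return value):
nodes(d=2)
  nodes(d=1)
    nodes(d=0)
    -> return 1
    nodes(d=0)
    -> return 1
  -> return 4
  nodes(d=1) -> return 4  (same call as traced above)
-> return 10

Final answer: 10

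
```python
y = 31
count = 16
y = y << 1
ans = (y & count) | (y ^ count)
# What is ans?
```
Trace:
  y=31
  y=31, count=16
  y=62, count=16
  y=62, count=16, ans=62

Final answer: 62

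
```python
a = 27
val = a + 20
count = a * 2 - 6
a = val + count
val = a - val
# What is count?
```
Trace:
  a=27
  a=27, val=47
  a=27, val=47, count=48
  a=95, val=47, count=48
  a=95, val=48, count=48

Final answer: 48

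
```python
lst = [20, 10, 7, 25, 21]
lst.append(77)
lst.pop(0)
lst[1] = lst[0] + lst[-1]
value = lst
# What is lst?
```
Trace:
  lst=[20, 10, 7, 25, 21]
  lst=[20, 10, 7, 25, 21, 77]
  lst=[10, 7, 25, 21, 77]
  lst=[10, 87, 25, 21, 77]
  lst=[10, 87, 25, 21, 77], value=[10, 87, 25, 21, 77]

Final answer: [10, 87, 25, 21, 77]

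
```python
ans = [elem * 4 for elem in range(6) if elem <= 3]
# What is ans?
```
Trace:
  elem=0
  elem=1
  elem=2
  elem=3
  elem=4
  elem=5
  ans=[0, 4, 8, 12]

Final answer: [0, 4, 8, 12]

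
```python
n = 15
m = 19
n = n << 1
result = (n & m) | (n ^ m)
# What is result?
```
Trace:
  n=15
  n=15, m=19
  n=30, m=19
  n=30, m=19, result=31

Final answer: 31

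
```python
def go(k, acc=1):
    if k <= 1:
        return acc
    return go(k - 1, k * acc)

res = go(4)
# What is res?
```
Call trace:
go(k=4, acc=1)
  go(k=3, acc=4)
    go(k=2, acc=12)
      go(k=1, acc=24)
      -> return 24
    -> return 24
  -> return 24
-> return 24

Final answer: 24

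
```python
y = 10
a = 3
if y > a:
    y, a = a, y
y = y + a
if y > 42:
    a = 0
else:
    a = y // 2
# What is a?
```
Trace:
  y=10
  y=10, a=3
  y=3, a=10
  y=13, a=10
  y=13, a=6

Final answer: 6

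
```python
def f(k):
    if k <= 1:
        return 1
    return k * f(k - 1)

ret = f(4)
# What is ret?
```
Call trace:
f(k=4)
  f(k=3)
    f(k=2)
      f(k=1)
      -> return 1
    -> return 2
  -> return 6
-> return 24

Final answer: 24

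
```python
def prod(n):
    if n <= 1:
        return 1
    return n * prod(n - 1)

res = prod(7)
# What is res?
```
Call trace:
prod(n=7)
  prod(n=6)
    prod(n=5)
      prod(n=4)
        prod(n=3)
          prod(n=2)
            prod(n=1)
            -> return 1
          -> return 2
        -> return 6
      -> return 24
    -> return 120
  -> return 720
-> return 5040

Final answer: 5040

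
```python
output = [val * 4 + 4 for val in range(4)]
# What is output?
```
Trace:
  val=0
  val=1
  val=2
  val=3
  output=[4, 8, 12, 16]

Final answer: [4, 8, 12, 16]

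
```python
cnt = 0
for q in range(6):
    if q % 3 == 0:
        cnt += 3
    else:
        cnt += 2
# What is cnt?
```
Trace:
  cnt=0
  cnt=3, q=0
  cnt=5, q=1
  cnt=7, q=2
  cnt=10, q=3
  cnt=12, q=4
  cnt=14, q=5

Final answer: 14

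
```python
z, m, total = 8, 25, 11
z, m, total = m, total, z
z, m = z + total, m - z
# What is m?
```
Trace:
  z=8, m=25, total=11
  z=25, m=11, total=8
  z=33, m=-14, total=8

Final answer: -14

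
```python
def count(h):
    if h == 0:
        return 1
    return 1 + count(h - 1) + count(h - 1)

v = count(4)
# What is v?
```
Call trace (a repeated sub-call is expanded the first time; later identical calls just restate its return value):
count(h=4)
  count(h=3)
    count(h=2)
      count(h=1)
        count(h=0)
        -> return 1
        count(h=0)
        -> return 1
      -> return 3
      count(h=1) -> return 3  (same call as traced above)
    -> return 7
    count(h=2) -> return 7  (same call as traced above)
  -> return 15
  count(h=3) -> return 15  (same call as traced above)
-> return 31

Final answer: 31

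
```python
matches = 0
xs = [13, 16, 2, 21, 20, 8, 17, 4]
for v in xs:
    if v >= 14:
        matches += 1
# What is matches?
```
Trace:
  matches=0
  matches=0, v=13
  matches=1, v=16
  matches=1, v=2
  matches=2, v=21
  matches=3, v=20
  matches=3, v=8
  matches=4, v=17
  matches=4, v=4

Final answer: 4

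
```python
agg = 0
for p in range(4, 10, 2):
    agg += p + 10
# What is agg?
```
Trace:
  agg=0
  agg=14, p=4
  agg=30, p=6
  agg=48, p=8

Final answer: 48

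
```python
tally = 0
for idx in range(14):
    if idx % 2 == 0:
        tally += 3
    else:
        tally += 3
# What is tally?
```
Trace:
  tally=0
  tally=3, idx=0
  tally=6, idx=1
  tally=9, idx=2
  tally=12, idx=3
  tally=15, idx=4
  tally=18, idx=5
  tally=21, idx=6
  tally=24, idx=7
  tally=27, idx=8
  tally=30, idx=9
  tally=33, idx=10
  tally=36, idx=11
  tally=39, idx=12
  tally=42, idx=13

Final answer: 42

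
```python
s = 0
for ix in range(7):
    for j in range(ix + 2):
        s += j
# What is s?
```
Trace:
  s=0
  s=0, ix=0, j=0
  s=1, ix=0, j=1
  s=1, ix=1, j=0
  s=2, ix=1, j=1
  s=4, ix=1, j=2
  s=4, ix=2, j=0
  s=5, ix=2, j=1
  s=7, ix=2, j=2
  s=10, ix=2, j=3
  s=10, ix=3, j=0
  s=11, ix=3, j=1
  s=13, ix=3, j=2
  s=16, ix=3, j=3
  s=20, ix=3, j=4
  s=20, ix=4, j=0
  s=21, ix=4, j=1
  s=23, ix=4, j=2
  s=26, ix=4, j=3
  s=30, ix=4, j=4
  s=35, ix=4, j=5
  s=35, ix=5, j=0
  s=36, ix=5, j=1
  s=38, ix=5, j=2
  s=41, ix=5, j=3
  s=45, ix=5, j=4
  s=50, ix=5, j=5
  s=56, ix=5, j=6
  s=56, ix=6, j=0
  s=57, ix=6, j=1
  s=59, ix=6, j=2
  s=62, ix=6, j=3
  s=66, ix=6, j=4
  s=71, ix=6, j=5
  s=77, ix=6, j=6
  s=84, ix=6, j=7

Final answer: 84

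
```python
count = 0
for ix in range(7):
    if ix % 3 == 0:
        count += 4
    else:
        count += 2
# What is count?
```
Trace:
  count=0
  count=4, ix=0
  count=6, ix=1
  count=8, ix=2
  count=12, ix=3
  count=14, ix=4
  count=16, ix=5
  count=20, ix=6

Final answer: 20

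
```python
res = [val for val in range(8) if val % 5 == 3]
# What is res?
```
Trace:
  val=0
  val=1
  val=2
  val=3
  val=4
  val=5
  val=6
  val=7
  res=[3]

Final answer: [3]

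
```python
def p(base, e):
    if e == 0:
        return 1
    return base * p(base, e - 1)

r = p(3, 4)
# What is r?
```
Call trace:
p(base=3, e=4)
  p(base=3, e=3)
    p(base=3, e=2)
      p(base=3, e=1)
        p(base=3, e=0)
        -> return 1
      -> return 3
    -> return 9
  -> return 27
-> return 81

Final answer: 81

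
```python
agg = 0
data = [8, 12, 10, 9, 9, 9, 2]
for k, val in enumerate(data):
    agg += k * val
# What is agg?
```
Trace:
  agg=0
  agg=0, k=0, val=8
  agg=12, k=1, val=12
  agg=32, k=2, val=10
  agg=59, k=3, val=9
  agg=95, k=4, val=9
  agg=140, k=5, val=9
  agg=152, k=6, val=2

Final answer: 152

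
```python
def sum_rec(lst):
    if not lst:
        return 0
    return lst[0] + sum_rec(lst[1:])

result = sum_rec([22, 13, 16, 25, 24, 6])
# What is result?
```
Call trace:
sum_rec(lst=[22, 13, 16, 25, 24, 6])
  sum_rec(lst=[13, 16, 25, 24, 6])
    sum_rec(lst=[16, 25, 24, 6])
      sum_rec(lst=[25, 24, 6])
        sum_rec(lst=[24, 6])
          sum_rec(lst=[6])
            sum_rec(lst=[])
            -> return 0
          -> return 6
        -> return 30
      -> return 55
    -> return 71
  -> return 84
-> return 106

Final answer: 106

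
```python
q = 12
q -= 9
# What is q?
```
Trace:
  q=12
  q=3

Final answer: 3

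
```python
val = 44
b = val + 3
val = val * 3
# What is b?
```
Trace:
  val=44
  val=44, b=47
  val=132, b=47

Final answer: 47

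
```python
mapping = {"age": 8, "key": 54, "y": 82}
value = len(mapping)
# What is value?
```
Trace:
  mapping={'age': 8, 'key': 54, 'y': 82}
  mapping={'age': 8, 'key': 54, 'y': 82}, value=3

Final answer: 3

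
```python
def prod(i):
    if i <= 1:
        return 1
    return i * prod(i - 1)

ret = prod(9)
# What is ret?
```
Call trace:
prod(i=9)
  prod(i=8)
    prod(i=7)
      prod(i=6)
        prod(i=5)
          prod(i=4)
            prod(i=3)
              prod(i=2)
                prod(i=1)
                -> return 1
              -> return 2
            -> return 6
          -> return 24
        -> return 120
      -> return 720
    -> return 5040
  -> return 40320
-> return 362880

Final answer: 362880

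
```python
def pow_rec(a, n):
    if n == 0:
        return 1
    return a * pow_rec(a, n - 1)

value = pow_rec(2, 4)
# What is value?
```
Call trace:
pow_rec(a=2, n=4)
  pow_rec(a=2, n=3)
    pow_rec(a=2, n=2)
      pow_rec(a=2, n=1)
        pow_rec(a=2, n=0)
        -> return 1
      -> return 2
    -> return 4
  -> return 8
-> return 16

Final answer: 16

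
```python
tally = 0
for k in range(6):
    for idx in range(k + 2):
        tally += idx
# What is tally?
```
Trace:
  tally=0
  tally=0, k=0, idx=0
  tally=1, k=0, idx=1
  tally=1, k=1, idx=0
  tally=2, k=1, idx=1
  tally=4, k=1, idx=2
  tally=4, k=2, idx=0
  tally=5, k=2, idx=1
  tally=7, k=2, idx=2
  tally=10, k=2, idx=3
  tally=10, k=3, idx=0
  tally=11, k=3, idx=1
  tally=13, k=3, idx=2
  tally=16, k=3, idx=3
  tally=20, k=3, idx=4
  tally=20, k=4, idx=0
  tally=21, k=4, idx=1
  tally=23, k=4, idx=2
  tally=26, k=4, idx=3
  tally=30, k=4, idx=4
  tally=35, k=4, idx=5
  tally=35, k=5, idx=0
  tally=36, k=5, idx=1
  tally=38, k=5, idx=2
  tally=41, k=5, idx=3
  tally=45, k=5, idx=4
  tally=50, k=5, idx=5
  tally=56, k=5, idx=6

Final answer: 56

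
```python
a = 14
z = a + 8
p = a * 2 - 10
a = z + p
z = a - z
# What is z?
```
Trace:
  a=14
  a=14, z=22
  a=14, z=22, p=18
  a=40, z=22, p=18
  a=40, z=18, p=18

Final answer: 18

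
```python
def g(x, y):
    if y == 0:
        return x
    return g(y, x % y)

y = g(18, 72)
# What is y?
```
Call trace:
g(x=18, y=72)
  g(x=72, y=18)
    g(x=18, y=0)
    -> return 18
  -> return 18
-> return 18

Final answer: 18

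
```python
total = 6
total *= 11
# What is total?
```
Trace:
  total=6
  total=66

Final answer: 66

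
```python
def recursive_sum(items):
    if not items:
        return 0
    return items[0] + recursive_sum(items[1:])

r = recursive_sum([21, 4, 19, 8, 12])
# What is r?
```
Call trace:
recursive_sum(items=[21, 4, 19, 8, 12])
  recursive_sum(items=[4, 19, 8, 12])
    recursive_sum(items=[19, 8, 12])
      recursive_sum(items=[8, 12])
        recursive_sum(items=[12])
          recursive_sum(items=[])
          -> return 0
        -> return 12
      -> return 20
    -> return 39
  -> return 43
-> return 64

Final answer: 64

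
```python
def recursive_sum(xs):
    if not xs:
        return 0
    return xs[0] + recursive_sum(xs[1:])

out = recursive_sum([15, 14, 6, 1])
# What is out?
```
Call trace:
recursive_sum(xs=[15, 14, 6, 1])
  recursive_sum(xs=[14, 6, 1])
    recursive_sum(xs=[6, 1])
      recursive_sum(xs=[1])
        recursive_sum(xs=[])
        -> return 0
      -> return 1
    -> return 7
  -> return 21
-> return 36

Final answer: 36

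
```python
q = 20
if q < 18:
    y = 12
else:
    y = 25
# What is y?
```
Trace:
  q=20
  q=20, y=25

Final answer: 25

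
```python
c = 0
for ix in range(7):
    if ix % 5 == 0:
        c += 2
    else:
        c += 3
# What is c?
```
Trace:
  c=0
  c=2, ix=0
  c=5, ix=1
  c=8, ix=2
  c=11, ix=3
  c=14, ix=4
  c=16, ix=5
  c=19, ix=6

Final answer: 19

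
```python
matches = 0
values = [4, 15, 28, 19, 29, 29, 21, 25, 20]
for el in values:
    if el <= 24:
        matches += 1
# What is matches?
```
Trace:
  matches=0
  matches=1, el=4
  matches=2, el=15
  matches=2, el=28
  matches=3, el=19
  matches=3, el=29
  matches=3, el=29
  matches=4, el=21
  matches=4, el=25
  matches=5, el=20

Final answer: 5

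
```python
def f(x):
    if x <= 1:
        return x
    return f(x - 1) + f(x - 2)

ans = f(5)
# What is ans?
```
Call trace (a repeated sub-call is expanded the first time; later identical calls just restate its return value):
f(x=5)
  f(x=4)
    f(x=3)
      f(x=2)
        f(x=1)
        -> return 1
        f(x=0)
        -> return 0
      -> return 1
      f(x=1)
      -> return 1
    -> return 2
    f(x=2) -> return 1  (same call as traced above)
  -> return 3
  f(x=3) -> return 2  (same call as traced above)
-> return 5

Final answer: 5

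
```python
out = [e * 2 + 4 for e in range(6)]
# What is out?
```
Trace:
  e=0
  e=1
  e=2
  e=3
  e=4
  e=5
  out=[4, 6, 8, 10, 12, 14]

Final answer: [4, 6, 8, 10, 12, 14]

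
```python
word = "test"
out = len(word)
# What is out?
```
Trace:
  word='test'
  word='test', out=4

Final answer: 4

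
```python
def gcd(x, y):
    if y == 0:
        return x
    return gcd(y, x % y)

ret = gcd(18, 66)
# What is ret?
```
Call trace:
gcd(x=18, y=66)
  gcd(x=66, y=18)
    gcd(x=18, y=12)
      gcd(x=12, y=6)
        gcd(x=6, y=0)
        -> return 6
      -> return 6
    -> return 6
  -> return 6
-> return 6

Final answer: 6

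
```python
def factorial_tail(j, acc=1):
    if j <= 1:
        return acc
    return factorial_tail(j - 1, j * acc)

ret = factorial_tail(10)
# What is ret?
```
Call trace:
factorial_tail(j=10, acc=1)
  factorial_tail(j=9, acc=10)
    factorial_tail(j=8, acc=90)
      factorial_tail(j=7, acc=720)
        factorial_tail(j=6, acc=5040)
          factorial_tail(j=5, acc=30240)
            factorial_tail(j=4, acc=151200)
              factorial_tail(j=3, acc=604800)
                factorial_tail(j=2, acc=1814400)
                  factorial_tail(j=1, acc=3628800)
                  -> return 3628800
                -> return 3628800
              -> return 3628800
            -> return 3628800
          -> return 3628800
        -> return 3628800
      -> return 3628800
    -> return 3628800
  -> return 3628800
-> return 3628800

Final answer: 3628800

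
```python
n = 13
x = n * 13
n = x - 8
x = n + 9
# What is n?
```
Trace:
  n=13
  n=13, x=169
  n=161, x=169
  n=161, x=170

Final answer: 161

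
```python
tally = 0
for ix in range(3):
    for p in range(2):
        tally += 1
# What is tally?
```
Trace:
  tally=0
  tally=1, ix=0, p=0
  tally=2, ix=0, p=1
  tally=3, ix=1, p=0
  tally=4, ix=1, p=1
  tally=5, ix=2, p=0
  tally=6, ix=2, p=1

Final answer: 6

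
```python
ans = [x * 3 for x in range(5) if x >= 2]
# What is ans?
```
Trace:
  x=0
  x=1
  x=2
  x=3
  x=4
  ans=[6, 9, 12]

Final answer: [6, 9, 12]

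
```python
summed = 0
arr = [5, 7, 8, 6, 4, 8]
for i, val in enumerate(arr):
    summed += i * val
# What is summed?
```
Trace:
  summed=0
  summed=0, i=0, val=5
  summed=7, i=1, val=7
  summed=23, i=2, val=8
  summed=41, i=3, val=6
  summed=57, i=4, val=4
  summed=97, i=5, val=8

Final answer: 97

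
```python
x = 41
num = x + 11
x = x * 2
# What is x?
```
Trace:
  x=41
  x=41, num=52
  x=82, num=52

Final answer: 82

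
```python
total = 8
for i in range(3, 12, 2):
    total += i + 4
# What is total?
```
Trace:
  total=8
  total=15, i=3
  total=24, i=5
  total=35, i=7
  total=48, i=9
  total=63, i=11

Final answer: 63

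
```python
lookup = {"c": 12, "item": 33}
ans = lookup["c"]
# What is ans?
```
Trace:
  lookup={'c': 12, 'item': 33}
  lookup={'c': 12, 'item': 33}, ans=12

Final answer: 12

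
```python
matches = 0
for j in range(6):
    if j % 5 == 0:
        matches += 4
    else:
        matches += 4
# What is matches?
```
Trace:
  matches=0
  matches=4, j=0
  matches=8, j=1
  matches=12, j=2
  matches=16, j=3
  matches=20, j=4
  matches=24, j=5

Final answer: 24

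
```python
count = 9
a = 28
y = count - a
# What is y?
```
Trace:
  count=9
  count=9, a=28
  count=9, a=28, y=-19

Final answer: -19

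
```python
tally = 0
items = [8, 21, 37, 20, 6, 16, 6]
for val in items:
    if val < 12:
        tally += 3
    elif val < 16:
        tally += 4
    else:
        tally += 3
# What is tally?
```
Trace:
  tally=0
  tally=3, val=8
  tally=6, val=21
  tally=9, val=37
  tally=12, val=20
  tally=15, val=6
  tally=18, val=16
  tally=21, val=6

Final answer: 21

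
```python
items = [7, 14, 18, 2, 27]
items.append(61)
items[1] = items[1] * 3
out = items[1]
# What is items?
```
Trace:
  items=[7, 14, 18, 2, 27]
  items=[7, 14, 18, 2, 27, 61]
  items=[7, 42, 18, 2, 27, 61]
  items=[7, 42, 18, 2, 27, 61], out=42

Final answer: [7, 42, 18, 2, 27, 61]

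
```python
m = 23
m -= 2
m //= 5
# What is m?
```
Trace:
  m=23
  m=21
  m=4

Final answer: 4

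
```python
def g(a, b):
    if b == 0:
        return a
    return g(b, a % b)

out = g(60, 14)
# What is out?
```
Call trace:
g(a=60, b=14)
  g(a=14, b=4)
    g(a=4, b=2)
      g(a=2, b=0)
      -> return 2
    -> return 2
  -> return 2
-> return 2

Final answer: 2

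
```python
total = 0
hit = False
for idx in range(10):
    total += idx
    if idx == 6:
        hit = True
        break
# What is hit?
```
Trace:
  total=0
  total=0, hit=False
  total=0, hit=False, idx=0
  total=1, hit=False, idx=1
  total=3, hit=False, idx=2
  total=6, hit=False, idx=3
  total=10, hit=False, idx=4
  total=15, hit=False, idx=5
  total=21, hit=True, idx=6

Final answer: True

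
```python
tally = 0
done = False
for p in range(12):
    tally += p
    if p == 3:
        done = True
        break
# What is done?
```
Trace:
  tally=0
  tally=0, done=False
  tally=0, done=False, p=0
  tally=1, done=False, p=1
  tally=3, done=False, p=2
  tally=6, done=True, p=3

Final answer: True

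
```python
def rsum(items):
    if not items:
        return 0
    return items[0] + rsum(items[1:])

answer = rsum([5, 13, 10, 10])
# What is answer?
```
Call trace:
rsum(items=[5, 13, 10, 10])
  rsum(items=[13, 10, 10])
    rsum(items=[10, 10])
      rsum(items=[10])
        rsum(items=[])
        -> return 0
      -> return 10
    -> return 20
  -> return 33
-> return 38

Final answer: 38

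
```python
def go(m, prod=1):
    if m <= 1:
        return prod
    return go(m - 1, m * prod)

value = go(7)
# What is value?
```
Call trace:
go(m=7, prod=1)
  go(m=6, prod=7)
    go(m=5, prod=42)
      go(m=4, prod=210)
        go(m=3, prod=840)
          go(m=2, prod=2520)
            go(m=1, prod=5040)
            -> return 5040
          -> return 5040
        -> return 5040
      -> return 5040
    -> return 5040
  -> return 5040
-> return 5040

Final answer: 5040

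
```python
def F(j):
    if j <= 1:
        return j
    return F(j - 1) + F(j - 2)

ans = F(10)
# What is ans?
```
Call trace (a repeated sub-call is expanded the first time; later identical calls just restate its return value):
F(j=10)
  F(j=9)
    F(j=8)
      F(j=7)
        F(j=6)
          F(j=5)
            F(j=4)
              F(j=3)
                F(j=2)
                  F(j=1)
                  -> return 1
                  F(j=0)
                  -> return 0
                -> return 1
                F(j=1)
                -> return 1
              -> return 2
              F(j=2) -> return 1  (same call as traced above)
            -> return 3
            F(j=3) -> return 2  (same call as traced above)
          -> return 5
          F(j=4) -> return 3  (same call as traced above)
        -> return 8
        F(j=5) -> return 5  (same call as traced above)
      -> return 13
      F(j=6) -> return 8  (same call as traced above)
    -> return 21
    F(j=7) -> return 13  (same call as traced above)
  -> return 34
  F(j=8) -> return 21  (same call as traced above)
-> return 55

Final answer: 55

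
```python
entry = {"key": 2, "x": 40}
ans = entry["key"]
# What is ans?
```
Trace:
  entry={'key': 2, 'x': 40}
  entry={'key': 2, 'x': 40}, ans=2

Final answer: 2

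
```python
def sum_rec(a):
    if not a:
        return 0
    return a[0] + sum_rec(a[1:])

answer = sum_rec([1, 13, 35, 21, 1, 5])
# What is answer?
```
Call trace:
sum_rec(a=[1, 13, 35, 21, 1, 5])
  sum_rec(a=[13, 35, 21, 1, 5])
    sum_rec(a=[35, 21, 1, 5])
      sum_rec(a=[21, 1, 5])
        sum_rec(a=[1, 5])
          sum_rec(a=[5])
            sum_rec(a=[])
            -> return 0
          -> return 5
        -> return 6
      -> return 27
    -> return 62
  -> return 75
-> return 76

Final answer: 76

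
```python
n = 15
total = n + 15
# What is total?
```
Trace:
  n=15
  n=15, total=30

Final answer: 30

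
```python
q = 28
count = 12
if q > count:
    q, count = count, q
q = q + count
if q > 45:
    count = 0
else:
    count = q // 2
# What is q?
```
Trace:
  q=28
  q=28, count=12
  q=12, count=28
  q=40, count=28
  q=40, count=20

Final answer: 40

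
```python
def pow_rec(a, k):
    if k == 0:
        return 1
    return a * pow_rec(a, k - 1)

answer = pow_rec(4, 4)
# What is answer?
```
Call trace:
pow_rec(a=4, k=4)
  pow_rec(a=4, k=3)
    pow_rec(a=4, k=2)
      pow_rec(a=4, k=1)
        pow_rec(a=4, k=0)
        -> return 1
      -> return 4
    -> return 16
  -> return 64
-> return 256

Final answer: 256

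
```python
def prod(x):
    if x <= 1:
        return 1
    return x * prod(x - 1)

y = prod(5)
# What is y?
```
Call trace:
prod(x=5)
  prod(x=4)
    prod(x=3)
      prod(x=2)
        prod(x=1)
        -> return 1
      -> return 2
    -> return 6
  -> return 24
-> return 120

Final answer: 120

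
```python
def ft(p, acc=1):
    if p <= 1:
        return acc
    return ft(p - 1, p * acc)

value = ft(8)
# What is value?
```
Call trace:
ft(p=8, acc=1)
  ft(p=7, acc=8)
    ft(p=6, acc=56)
      ft(p=5, acc=336)
        ft(p=4, acc=1680)
          ft(p=3, acc=6720)
            ft(p=2, acc=20160)
              ft(p=1, acc=40320)
              -> return 40320
            -> return 40320
          -> return 40320
        -> return 40320
      -> return 40320
    -> return 40320
  -> return 40320
-> return 40320

Final answer: 40320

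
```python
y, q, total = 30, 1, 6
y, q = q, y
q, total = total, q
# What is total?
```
Trace:
  y=30, q=1, total=6
  y=1, q=30, total=6
  y=1, q=6, total=30

Final answer: 30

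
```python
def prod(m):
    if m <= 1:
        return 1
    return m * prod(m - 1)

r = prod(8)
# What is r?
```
Call trace:
prod(m=8)
  prod(m=7)
    prod(m=6)
      prod(m=5)
        prod(m=4)
          prod(m=3)
            prod(m=2)
              prod(m=1)
              -> return 1
            -> return 2
          -> return 6
        -> return 24
      -> return 120
    -> return 720
  -> return 5040
-> return 40320

Final answer: 40320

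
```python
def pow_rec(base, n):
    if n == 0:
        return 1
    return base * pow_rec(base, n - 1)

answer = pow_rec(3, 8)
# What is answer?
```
Call trace:
pow_rec(base=3, n=8)
  pow_rec(base=3, n=7)
    pow_rec(base=3, n=6)
      pow_rec(base=3, n=5)
        pow_rec(base=3, n=4)
          pow_rec(base=3, n=3)
            pow_rec(base=3, n=2)
              pow_rec(base=3, n=1)
                pow_rec(base=3, n=0)
                -> return 1
              -> return 3
            -> return 9
          -> return 27
        -> return 81
      -> return 243
    -> return 729
  -> return 2187
-> return 6561

Final answer: 6561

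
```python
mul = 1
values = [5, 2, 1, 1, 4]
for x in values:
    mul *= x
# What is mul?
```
Trace:
  mul=1
  mul=5, x=5
  mul=10, x=2
  mul=10, x=1
  mul=10, x=1
  mul=40, x=4

Final answer: 40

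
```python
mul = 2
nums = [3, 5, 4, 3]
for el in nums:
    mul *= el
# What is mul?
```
Trace:
  mul=2
  mul=6, el=3
  mul=30, el=5
  mul=120, el=4
  mul=360, el=3

Final answer: 360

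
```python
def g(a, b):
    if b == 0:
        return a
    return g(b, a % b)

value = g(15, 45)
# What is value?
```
Call trace:
g(a=15, b=45)
  g(a=45, b=15)
    g(a=15, b=0)
    -> return 15
  -> return 15
-> return 15

Final answer: 15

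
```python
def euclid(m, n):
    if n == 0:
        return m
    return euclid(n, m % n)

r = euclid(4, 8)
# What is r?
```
Call trace:
euclid(m=4, n=8)
  euclid(m=8, n=4)
    euclid(m=4, n=0)
    -> return 4
  -> return 4
-> return 4

Final answer: 4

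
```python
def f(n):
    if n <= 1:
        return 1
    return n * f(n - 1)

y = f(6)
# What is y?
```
Call trace:
f(n=6)
  f(n=5)
    f(n=4)
      f(n=3)
        f(n=2)
          f(n=1)
          -> return 1
        -> return 2
      -> return 6
    -> return 24
  -> return 120
-> return 720

Final answer: 720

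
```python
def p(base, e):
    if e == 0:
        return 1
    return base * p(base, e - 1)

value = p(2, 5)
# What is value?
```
Call trace:
p(base=2, e=5)
  p(base=2, e=4)
    p(base=2, e=3)
      p(base=2, e=2)
        p(base=2, e=1)
          p(base=2, e=0)
          -> return 1
        -> return 2
      -> return 4
    -> return 8
  -> return 16
-> return 32

Final answer: 32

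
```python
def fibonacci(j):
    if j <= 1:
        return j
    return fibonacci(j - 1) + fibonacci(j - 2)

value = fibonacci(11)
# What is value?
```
Call trace (a repeated sub-call is expanded the first time; later identical calls just restate its return value):
fibonacci(j=11)
  fibonacci(j=10)
    fibonacci(j=9)
      fibonacci(j=8)
        fibonacci(j=7)
          fibonacci(j=6)
            fibonacci(j=5)
              fibonacci(j=4)
                fibonacci(j=3)
                  fibonacci(j=2)
                    fibonacci(j=1)
                    -> return 1
                    fibonacci(j=0)
                    -> return 0
                  -> return 1
                  fibonacci(j=1)
                  -> return 1
                -> return 2
                fibonacci(j=2) -> return 1  (same call as traced above)
              -> return 3
              fibonacci(j=3) -> return 2  (same call as traced above)
            -> return 5
            fibonacci(j=4) -> return 3  (same call as traced above)
          -> return 8
          fibonacci(j=5) -> return 5  (same call as traced above)
        -> return 13
        fibonacci(j=6) -> return 8  (same call as traced above)
      -> return 21
      fibonacci(j=7) -> return 13  (same call as traced above)
    -> return 34
    fibonacci(j=8) -> return 21  (same call as traced above)
  -> return 55
  fibonacci(j=9) -> return 34  (same call as traced above)
-> return 89

Final answer: 89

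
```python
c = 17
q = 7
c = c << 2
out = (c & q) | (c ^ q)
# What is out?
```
Trace:
  c=17
  c=17, q=7
  c=68, q=7
  c=68, q=7, out=71

Final answer: 71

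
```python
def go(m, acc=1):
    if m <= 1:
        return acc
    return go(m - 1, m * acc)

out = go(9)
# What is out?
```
Call trace:
go(m=9, acc=1)
  go(m=8, acc=9)
    go(m=7, acc=72)
      go(m=6, acc=504)
        go(m=5, acc=3024)
          go(m=4, acc=15120)
            go(m=3, acc=60480)
              go(m=2, acc=181440)
                go(m=1, acc=362880)
                -> return 362880
              -> return 362880
            -> return 362880
          -> return 362880
        -> return 362880
      -> return 362880
    -> return 362880
  -> return 362880
-> return 362880

Final answer: 362880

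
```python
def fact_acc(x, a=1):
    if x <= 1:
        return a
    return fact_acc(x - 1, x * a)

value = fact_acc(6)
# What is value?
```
Call trace:
fact_acc(x=6, a=1)
  fact_acc(x=5, a=6)
    fact_acc(x=4, a=30)
      fact_acc(x=3, a=120)
        fact_acc(x=2, a=360)
          fact_acc(x=1, a=720)
          -> return 720
        -> return 720
      -> return 720
    -> return 720
  -> return 720
-> return 720

Final answer: 720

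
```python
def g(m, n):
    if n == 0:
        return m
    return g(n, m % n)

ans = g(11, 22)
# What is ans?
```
Call trace:
g(m=11, n=22)
  g(m=22, n=11)
    g(m=11, n=0)
    -> return 11
  -> return 11
-> return 11

Final answer: 11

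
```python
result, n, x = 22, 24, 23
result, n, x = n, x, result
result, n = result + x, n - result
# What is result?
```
Trace:
  result=22, n=24, x=23
  result=24, n=23, x=22
  result=46, n=-1, x=22

Final answer: 46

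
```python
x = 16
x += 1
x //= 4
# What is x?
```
Trace:
  x=16
  x=17
  x=4

Final answer: 4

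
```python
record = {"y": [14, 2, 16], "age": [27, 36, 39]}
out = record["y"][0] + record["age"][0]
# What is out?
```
Trace:
  record={'y': [14, 2, 16], 'age': [27, 36, 39]}
  record={'y': [14, 2, 16], 'age': [27, 36, 39]}, out=41

Final answer: 41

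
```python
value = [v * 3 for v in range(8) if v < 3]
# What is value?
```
Trace:
  v=0
  v=1
  v=2
  v=3
  v=4
  v=5
  v=6
  v=7
  value=[0, 3, 6]

Final answer: [0, 3, 6]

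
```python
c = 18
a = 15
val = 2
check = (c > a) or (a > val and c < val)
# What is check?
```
Trace:
  c=18
  c=18, a=15
  c=18, a=15, val=2
  c=18, a=15, val=2, check=True

Final answer: True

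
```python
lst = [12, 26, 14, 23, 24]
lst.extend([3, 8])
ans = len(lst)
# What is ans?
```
Trace:
  lst=[12, 26, 14, 23, 24]
  lst=[12, 26, 14, 23, 24, 3, 8]
  lst=[12, 26, 14, 23, 24, 3, 8], ans=7

Final answer: 7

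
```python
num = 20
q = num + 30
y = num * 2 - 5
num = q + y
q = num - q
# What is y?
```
Trace:
  num=20
  num=20, q=50
  num=20, q=50, y=35
  num=85, q=50, y=35
  num=85, q=35, y=35

Final answer: 35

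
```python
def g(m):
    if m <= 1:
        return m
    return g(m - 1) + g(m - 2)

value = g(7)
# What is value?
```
Call trace (a repeated sub-call is expanded the first time; later identical calls just restate its return value):
g(m=7)
  g(m=6)
    g(m=5)
      g(m=4)
        g(m=3)
          g(m=2)
            g(m=1)
            -> return 1
            g(m=0)
            -> return 0
          -> return 1
          g(m=1)
          -> return 1
        -> return 2
        g(m=2) -> return 1  (same call as traced above)
      -> return 3
      g(m=3) -> return 2  (same call as traced above)
    -> return 5
    g(m=4) -> return 3  (same call as traced above)
  -> return 8
  g(m=5) -> return 5  (same call as traced above)
-> return 13

Final answer: 13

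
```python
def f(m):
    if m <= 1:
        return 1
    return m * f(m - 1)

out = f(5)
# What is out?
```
Call trace:
f(m=5)
  f(m=4)
    f(m=3)
      f(m=2)
        f(m=1)
        -> return 1
      -> return 2
    -> return 6
  -> return 24
-> return 120

Final answer: 120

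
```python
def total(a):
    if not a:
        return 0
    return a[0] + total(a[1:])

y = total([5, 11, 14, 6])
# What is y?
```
Call trace:
total(a=[5, 11, 14, 6])
  total(a=[11, 14, 6])
    total(a=[14, 6])
      total(a=[6])
        total(a=[])
        -> return 0
      -> return 6
    -> return 20
  -> return 31
-> return 36

Final answer: 36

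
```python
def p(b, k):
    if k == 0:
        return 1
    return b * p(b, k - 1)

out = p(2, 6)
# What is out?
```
Call trace:
p(b=2, k=6)
  p(b=2, k=5)
    p(b=2, k=4)
      p(b=2, k=3)
        p(b=2, k=2)
          p(b=2, k=1)
            p(b=2, k=0)
            -> return 1
          -> return 2
        -> return 4
      -> return 8
    -> return 16
  -> return 32
-> return 64

Final answer: 64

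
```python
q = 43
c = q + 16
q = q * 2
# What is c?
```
Trace:
  q=43
  q=43, c=59
  q=86, c=59

Final answer: 59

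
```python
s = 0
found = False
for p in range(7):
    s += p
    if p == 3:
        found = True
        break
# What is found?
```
Trace:
  s=0
  s=0, found=False
  s=0, found=False, p=0
  s=1, found=False, p=1
  s=3, found=False, p=2
  s=6, found=True, p=3

Final answer: True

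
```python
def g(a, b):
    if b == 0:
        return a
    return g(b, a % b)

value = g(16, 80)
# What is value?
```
Call trace:
g(a=16, b=80)
  g(a=80, b=16)
    g(a=16, b=0)
    -> return 16
  -> return 16
-> return 16

Final answer: 16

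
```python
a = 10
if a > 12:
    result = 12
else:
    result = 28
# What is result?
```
Trace:
  a=10
  a=10, result=28

Final answer: 28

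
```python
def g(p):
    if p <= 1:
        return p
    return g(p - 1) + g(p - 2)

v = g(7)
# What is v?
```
Call trace (a repeated sub-call is expanded the first time; later identical calls just restate its return value):
g(p=7)
  g(p=6)
    g(p=5)
      g(p=4)
        g(p=3)
          g(p=2)
            g(p=1)
            -> return 1
            g(p=0)
            -> return 0
          -> return 1
          g(p=1)
          -> return 1
        -> return 2
        g(p=2) -> return 1  (same call as traced above)
      -> return 3
      g(p=3) -> return 2  (same call as traced above)
    -> return 5
    g(p=4) -> return 3  (same call as traced above)
  -> return 8
  g(p=5) -> return 5  (same call as traced above)
-> return 13

Final answer: 13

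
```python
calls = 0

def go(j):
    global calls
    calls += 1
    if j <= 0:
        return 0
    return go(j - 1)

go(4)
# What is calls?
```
Call trace:
go(j=4)
  go(j=3)
    go(j=2)
      go(j=1)
        go(j=0)
        -> return 0
      -> return 0
    -> return 0
  -> return 0
-> return 0

calls is incremented once per call. go is entered once for each j = 4, 3, 2, 1, 0 (the j <= 0 call returns without recursing), i.e. 4 + 1 calls.
calls = 5

Final answer: 5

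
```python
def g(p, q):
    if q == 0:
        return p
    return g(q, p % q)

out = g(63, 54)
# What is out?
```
Call trace:
g(p=63, q=54)
  g(p=54, q=9)
    g(p=9, q=0)
    -> return 9
  -> return 9
-> return 9

Final answer: 9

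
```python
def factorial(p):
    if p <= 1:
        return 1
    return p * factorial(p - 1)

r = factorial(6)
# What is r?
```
Call trace:
factorial(p=6)
  factorial(p=5)
    factorial(p=4)
      factorial(p=3)
        factorial(p=2)
          factorial(p=1)
          -> return 1
        -> return 2
      -> return 6
    -> return 24
  -> return 120
-> return 720

Final answer: 720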